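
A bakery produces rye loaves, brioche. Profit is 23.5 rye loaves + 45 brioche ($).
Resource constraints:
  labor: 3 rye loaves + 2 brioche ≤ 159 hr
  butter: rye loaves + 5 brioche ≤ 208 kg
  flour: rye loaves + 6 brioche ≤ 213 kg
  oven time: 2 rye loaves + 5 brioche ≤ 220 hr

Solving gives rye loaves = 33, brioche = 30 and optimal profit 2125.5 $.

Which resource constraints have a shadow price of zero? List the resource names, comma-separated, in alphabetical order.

butter, oven time

labor: 159/159 (binding)
butter: 183/208 (slack 25)
flour: 213/213 (binding)
oven time: 216/220 (slack 4)
By complementary slackness, a constraint with positive slack has shadow price 0 → butter, oven time.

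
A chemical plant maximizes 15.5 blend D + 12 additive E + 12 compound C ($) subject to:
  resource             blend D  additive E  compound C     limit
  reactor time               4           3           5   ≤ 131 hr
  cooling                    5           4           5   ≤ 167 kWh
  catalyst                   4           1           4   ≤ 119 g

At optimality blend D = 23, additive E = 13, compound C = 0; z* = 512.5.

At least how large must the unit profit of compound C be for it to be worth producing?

17.5

Check each constraint at x*: reactor time 131/131 (tight); cooling 167/167 (tight); catalyst 105/119 (slack 14).
By complementary slackness, y = 0 for the non-binding constraint.
Dual feasibility on the basic columns requires 4·y_reactor time + 5·y_cooling = 15.5, 3·y_reactor time + 4·y_cooling = 12.
Solving: y_reactor time = 2, y_cooling = 1.5.
compound C enters the basis when its profit ≥ yᵀa₃ = 2·5 + 1.5·5 = 17.5.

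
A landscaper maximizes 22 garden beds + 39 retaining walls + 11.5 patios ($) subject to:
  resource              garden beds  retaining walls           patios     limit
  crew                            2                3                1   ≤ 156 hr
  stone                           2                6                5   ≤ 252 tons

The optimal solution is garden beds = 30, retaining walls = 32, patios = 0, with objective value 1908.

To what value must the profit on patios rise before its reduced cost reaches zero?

19

Check each constraint at x*: crew 156/156 (tight); stone 252/252 (tight).
The binding rows give the dual system: 2·y_crew + 2·y_stone = 22 and 3·y_crew + 6·y_stone = 39.
→ y_crew = 9 and y_stone = 2.
patios enters the basis when its profit ≥ yᵀa₃ = 9·1 + 2·5 = 19.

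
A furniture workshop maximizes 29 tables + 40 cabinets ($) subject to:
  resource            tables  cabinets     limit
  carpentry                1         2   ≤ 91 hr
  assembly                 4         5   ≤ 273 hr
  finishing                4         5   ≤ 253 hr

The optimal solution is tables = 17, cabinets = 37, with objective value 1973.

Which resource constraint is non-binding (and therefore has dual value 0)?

carpentry: 91/91 (binding)
assembly: 253/273 (slack 20)
finishing: 253/253 (binding)
By complementary slackness, a constraint with positive slack has shadow price 0 → assembly.

assembly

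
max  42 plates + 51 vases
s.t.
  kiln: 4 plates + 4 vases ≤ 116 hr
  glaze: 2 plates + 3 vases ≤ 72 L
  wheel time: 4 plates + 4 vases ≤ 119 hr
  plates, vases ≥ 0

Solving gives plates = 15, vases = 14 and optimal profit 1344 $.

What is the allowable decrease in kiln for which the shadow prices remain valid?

20

Binding constraints: kiln, glaze. The basis is B = [[4,4],[2,3]] with det 4.
Per unit decrease in kiln, x* moves by d = (-0.75, 0.5).
The basis stays optimal until plates reaches 0; allowable decrease = 20 hr.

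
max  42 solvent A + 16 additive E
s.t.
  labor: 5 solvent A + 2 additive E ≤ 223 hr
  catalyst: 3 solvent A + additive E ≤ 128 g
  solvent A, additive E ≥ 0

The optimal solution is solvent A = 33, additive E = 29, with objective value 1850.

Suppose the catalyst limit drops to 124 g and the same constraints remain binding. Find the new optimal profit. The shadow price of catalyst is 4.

Δb = -4, so new z* = 1850 + (4)·(-4) = 1850 − 16 = 1834.

1834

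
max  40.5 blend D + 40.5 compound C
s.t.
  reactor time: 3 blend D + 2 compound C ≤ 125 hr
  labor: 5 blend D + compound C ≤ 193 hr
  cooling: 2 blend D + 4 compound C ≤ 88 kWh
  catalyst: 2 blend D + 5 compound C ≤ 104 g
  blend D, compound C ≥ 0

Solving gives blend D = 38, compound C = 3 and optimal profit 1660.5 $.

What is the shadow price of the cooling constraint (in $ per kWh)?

9

Binding: labor and cooling. Non-binding: reactor time (5 unused), catalyst (13 unused).
Slack constraints have shadow price 0 (complementary slackness).
Dual feasibility on the basic columns requires 5·y_labor + 2·y_cooling = 40.5, 1·y_labor + 4·y_cooling = 40.5.
→ y_labor = 4.5 and y_cooling = 9.
Shadow price of cooling = 9.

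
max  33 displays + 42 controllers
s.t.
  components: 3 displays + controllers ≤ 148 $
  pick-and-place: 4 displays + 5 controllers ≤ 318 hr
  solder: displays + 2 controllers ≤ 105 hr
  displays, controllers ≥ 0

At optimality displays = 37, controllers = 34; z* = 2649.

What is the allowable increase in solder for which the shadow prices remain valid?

22.2

Binding constraints: pick-and-place, solder. The basis is B = [[4,5],[1,2]] with det 3.
Per unit increase in solder, x* moves by d = (-1.6667, 1.3333).
The basis stays optimal until displays reaches 0; allowable increase = 22.2 hr.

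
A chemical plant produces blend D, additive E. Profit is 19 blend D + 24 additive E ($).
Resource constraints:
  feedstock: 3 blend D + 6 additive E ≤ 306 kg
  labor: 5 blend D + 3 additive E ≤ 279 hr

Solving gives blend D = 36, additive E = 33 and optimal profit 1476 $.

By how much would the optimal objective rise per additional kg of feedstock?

3

At the optimum: feedstock uses 306 of 306 (binding); labor uses 279 of 279 (binding).
The binding rows give the dual system: 3·y_feedstock + 5·y_labor = 19 and 6·y_feedstock + 3·y_labor = 24.
Solving: y_feedstock = 3, y_labor = 2.
Shadow price of feedstock = 3.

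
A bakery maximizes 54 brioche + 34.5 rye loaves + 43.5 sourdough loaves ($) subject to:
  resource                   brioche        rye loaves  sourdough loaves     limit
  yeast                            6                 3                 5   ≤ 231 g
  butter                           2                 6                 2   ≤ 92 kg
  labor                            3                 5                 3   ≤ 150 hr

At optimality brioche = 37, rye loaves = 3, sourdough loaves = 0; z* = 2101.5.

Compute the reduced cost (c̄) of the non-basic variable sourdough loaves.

Binding: yeast and butter. Non-binding: labor (24 unused).
Slack constraints have shadow price 0 (complementary slackness).
From A_Bᵀ y = c: 6·y_yeast + 2·y_butter = 54; 3·y_yeast + 6·y_butter = 34.5.
This yields shadow prices y_yeast = 8.5, y_butter = 1.5.
Reduced cost of sourdough loaves: c₃ − yᵀa₃ = 43.5 − (8.5·5 + 1.5·2) = 43.5 − 45.5 = -2.

-2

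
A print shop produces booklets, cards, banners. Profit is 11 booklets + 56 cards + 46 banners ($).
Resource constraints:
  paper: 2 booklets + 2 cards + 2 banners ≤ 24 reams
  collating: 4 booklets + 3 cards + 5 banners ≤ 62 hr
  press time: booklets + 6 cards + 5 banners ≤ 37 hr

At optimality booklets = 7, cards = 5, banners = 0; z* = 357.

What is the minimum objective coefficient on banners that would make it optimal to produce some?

Check each constraint at x*: paper 24/24 (tight); collating 43/62 (slack 19); press time 37/37 (tight).
Since collating is not tight, its dual is 0.
From A_Bᵀ y = c: 2·y_paper + 1·y_press time = 11; 2·y_paper + 6·y_press time = 56.
→ y_paper = 1 and y_press time = 9.
banners enters the basis when its profit ≥ yᵀa₃ = 1·2 + 9·5 = 47.

47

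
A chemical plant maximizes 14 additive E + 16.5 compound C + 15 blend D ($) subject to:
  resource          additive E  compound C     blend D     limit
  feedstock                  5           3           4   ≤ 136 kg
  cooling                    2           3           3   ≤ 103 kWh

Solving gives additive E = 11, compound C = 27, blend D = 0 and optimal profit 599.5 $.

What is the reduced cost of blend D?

Both feedstock and cooling are binding at x*.
Dual feasibility on the basic columns requires 5·y_feedstock + 2·y_cooling = 14, 3·y_feedstock + 3·y_cooling = 16.5.
→ y_feedstock = 1 and y_cooling = 4.5.
Reduced cost of blend D: c₃ − yᵀa₃ = 15 − (1·4 + 4.5·3) = 15 − 17.5 = -2.5.

-2.5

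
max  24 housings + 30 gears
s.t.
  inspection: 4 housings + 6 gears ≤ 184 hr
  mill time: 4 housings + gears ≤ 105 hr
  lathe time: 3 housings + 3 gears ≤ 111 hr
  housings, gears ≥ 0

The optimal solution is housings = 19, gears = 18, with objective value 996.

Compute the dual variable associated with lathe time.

At the optimum: inspection uses 184 of 184 (binding); mill time uses 94 of 105 (slack = 11); lathe time uses 111 of 111 (binding).
Since mill time is not tight, its dual is 0.
The binding rows give the dual system: 4·y_inspection + 3·y_lathe time = 24 and 6·y_inspection + 3·y_lathe time = 30.
Solving: y_inspection = 3, y_lathe time = 4.
Shadow price of lathe time = 4.

4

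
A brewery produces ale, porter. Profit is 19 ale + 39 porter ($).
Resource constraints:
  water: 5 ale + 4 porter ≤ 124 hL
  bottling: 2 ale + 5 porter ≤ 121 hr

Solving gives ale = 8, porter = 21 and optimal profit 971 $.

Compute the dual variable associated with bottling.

7

Both water and bottling are binding at x*.
Dual feasibility on the basic columns requires 5·y_water + 2·y_bottling = 19, 4·y_water + 5·y_bottling = 39.
This yields shadow prices y_water = 1, y_bottling = 7.
Shadow price of bottling = 7.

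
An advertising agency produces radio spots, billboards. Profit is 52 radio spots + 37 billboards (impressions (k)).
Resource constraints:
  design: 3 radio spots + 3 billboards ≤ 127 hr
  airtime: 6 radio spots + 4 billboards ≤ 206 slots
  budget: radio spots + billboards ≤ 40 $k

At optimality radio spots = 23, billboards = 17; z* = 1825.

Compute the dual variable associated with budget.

7

Binding: airtime and budget. Non-binding: design (7 unused).
By complementary slackness, y = 0 for the non-binding constraint.
The binding rows give the dual system: 6·y_airtime + 1·y_budget = 52 and 4·y_airtime + 1·y_budget = 37.
→ y_airtime = 7.5 and y_budget = 7.
Shadow price of budget = 7.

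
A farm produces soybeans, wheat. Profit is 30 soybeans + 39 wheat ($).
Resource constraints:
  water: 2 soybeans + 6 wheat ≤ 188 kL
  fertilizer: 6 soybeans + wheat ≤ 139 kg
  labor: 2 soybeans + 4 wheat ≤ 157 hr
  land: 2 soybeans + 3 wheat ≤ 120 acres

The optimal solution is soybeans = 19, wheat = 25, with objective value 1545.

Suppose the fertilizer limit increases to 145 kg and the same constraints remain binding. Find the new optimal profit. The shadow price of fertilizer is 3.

1563

Δb = 6, so new z* = 1545 + (3)·(6) = 1545 + 18 = 1563.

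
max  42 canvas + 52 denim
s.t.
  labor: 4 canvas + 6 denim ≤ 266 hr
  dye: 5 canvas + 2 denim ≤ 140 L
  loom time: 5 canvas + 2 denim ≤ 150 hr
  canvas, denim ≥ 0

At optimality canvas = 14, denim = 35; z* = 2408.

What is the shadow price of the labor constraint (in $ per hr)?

Check each constraint at x*: labor 266/266 (tight); dye 140/140 (tight); loom time 140/150 (slack 10).
Slack constraints have shadow price 0 (complementary slackness).
From A_Bᵀ y = c: 4·y_labor + 5·y_dye = 42; 6·y_labor + 2·y_dye = 52.
→ y_labor = 8 and y_dye = 2.
Shadow price of labor = 8.

8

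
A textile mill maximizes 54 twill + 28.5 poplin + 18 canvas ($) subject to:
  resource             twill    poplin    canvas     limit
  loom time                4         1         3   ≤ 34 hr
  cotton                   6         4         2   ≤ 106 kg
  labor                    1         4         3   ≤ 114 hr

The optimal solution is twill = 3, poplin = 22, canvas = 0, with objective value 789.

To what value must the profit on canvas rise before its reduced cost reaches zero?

At the optimum: loom time uses 34 of 34 (binding); cotton uses 106 of 106 (binding); labor uses 91 of 114 (slack = 23).
By complementary slackness, y = 0 for the non-binding constraint.
From A_Bᵀ y = c: 4·y_loom time + 6·y_cotton = 54; 1·y_loom time + 4·y_cotton = 28.5.
→ y_loom time = 4.5 and y_cotton = 6.
canvas enters the basis when its profit ≥ yᵀa₃ = 4.5·3 + 6·2 = 25.5.

25.5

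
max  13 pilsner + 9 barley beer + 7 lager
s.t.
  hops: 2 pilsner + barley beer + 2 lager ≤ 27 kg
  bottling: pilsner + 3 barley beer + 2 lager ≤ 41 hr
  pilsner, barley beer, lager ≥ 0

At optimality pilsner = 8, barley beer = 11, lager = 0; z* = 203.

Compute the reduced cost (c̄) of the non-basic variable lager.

Both hops and bottling are binding at x*.
From A_Bᵀ y = c: 2·y_hops + 1·y_bottling = 13; 1·y_hops + 3·y_bottling = 9.
Solving: y_hops = 6, y_bottling = 1.
Reduced cost of lager: c₃ − yᵀa₃ = 7 − (6·2 + 1·2) = 7 − 14 = -7.

-7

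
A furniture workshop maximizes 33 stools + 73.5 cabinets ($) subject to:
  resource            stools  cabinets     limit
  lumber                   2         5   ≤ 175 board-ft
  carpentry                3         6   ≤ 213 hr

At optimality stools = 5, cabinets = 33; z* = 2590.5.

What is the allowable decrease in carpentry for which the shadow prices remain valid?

Binding constraints: lumber, carpentry. The basis is B = [[2,5],[3,6]] with det -3.
Per unit decrease in carpentry, x* moves by d = (-1.6667, 0.6667).
The basis stays optimal until stools reaches 0; allowable decrease = 3 hr.

3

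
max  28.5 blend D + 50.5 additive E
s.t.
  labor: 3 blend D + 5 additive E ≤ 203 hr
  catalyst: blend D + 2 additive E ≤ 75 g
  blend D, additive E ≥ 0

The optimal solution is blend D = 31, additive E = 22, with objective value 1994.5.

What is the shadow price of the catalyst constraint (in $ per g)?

At the optimum: labor uses 203 of 203 (binding); catalyst uses 75 of 75 (binding).
From A_Bᵀ y = c: 3·y_labor + 1·y_catalyst = 28.5; 5·y_labor + 2·y_catalyst = 50.5.
→ y_labor = 6.5 and y_catalyst = 9.
Shadow price of catalyst = 9.

9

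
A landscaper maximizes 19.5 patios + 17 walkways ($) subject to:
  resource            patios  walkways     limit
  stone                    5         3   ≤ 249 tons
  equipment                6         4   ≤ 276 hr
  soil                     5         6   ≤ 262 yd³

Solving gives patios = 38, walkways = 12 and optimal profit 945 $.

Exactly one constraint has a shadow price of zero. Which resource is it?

stone: 226/249 (slack 23)
equipment: 276/276 (binding)
soil: 262/262 (binding)
By complementary slackness, a constraint with positive slack has shadow price 0 → stone.

stone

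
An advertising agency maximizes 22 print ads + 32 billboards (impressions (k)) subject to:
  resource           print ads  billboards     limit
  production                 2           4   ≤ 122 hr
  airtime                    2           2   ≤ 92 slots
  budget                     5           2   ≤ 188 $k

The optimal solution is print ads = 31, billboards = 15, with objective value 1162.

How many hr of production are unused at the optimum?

production used = 2·31 + 4·15 = 122; slack = 122 − 122 = 0.

0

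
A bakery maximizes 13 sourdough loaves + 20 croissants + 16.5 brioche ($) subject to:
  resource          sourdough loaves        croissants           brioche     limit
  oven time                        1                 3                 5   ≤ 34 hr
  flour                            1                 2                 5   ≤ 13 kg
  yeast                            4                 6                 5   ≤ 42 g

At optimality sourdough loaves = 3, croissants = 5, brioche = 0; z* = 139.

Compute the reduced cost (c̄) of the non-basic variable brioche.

-3.5

Check each constraint at x*: oven time 18/34 (slack 16); flour 13/13 (tight); yeast 42/42 (tight).
Slack constraints have shadow price 0 (complementary slackness).
The binding rows give the dual system: 1·y_flour + 4·y_yeast = 13 and 2·y_flour + 6·y_yeast = 20.
→ y_flour = 1 and y_yeast = 3.
Reduced cost of brioche: c₃ − yᵀa₃ = 16.5 − (1·5 + 3·5) = 16.5 − 20 = -3.5.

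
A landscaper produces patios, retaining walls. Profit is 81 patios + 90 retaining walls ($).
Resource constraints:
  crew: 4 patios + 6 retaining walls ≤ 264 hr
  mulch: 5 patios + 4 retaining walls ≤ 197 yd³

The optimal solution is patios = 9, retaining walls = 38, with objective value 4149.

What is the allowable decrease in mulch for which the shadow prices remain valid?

Binding constraints: crew, mulch. The basis is B = [[4,6],[5,4]] with det -14.
Per unit decrease in mulch, x* moves by d = (-0.4286, 0.2857).
The basis stays optimal until patios reaches 0; allowable decrease = 21 yd³.

21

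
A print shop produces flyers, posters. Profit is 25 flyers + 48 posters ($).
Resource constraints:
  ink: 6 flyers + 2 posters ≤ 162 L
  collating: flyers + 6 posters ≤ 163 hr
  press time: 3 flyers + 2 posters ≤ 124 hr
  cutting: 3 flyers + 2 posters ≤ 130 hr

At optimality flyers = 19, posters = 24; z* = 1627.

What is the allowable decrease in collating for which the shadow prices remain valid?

136

Binding constraints: ink, collating. The basis is B = [[6,2],[1,6]] with det 34.
Per unit decrease in collating, x* moves by d = (0.0588, -0.1765).
The basis stays optimal until posters reaches 0; allowable decrease = 136 hr.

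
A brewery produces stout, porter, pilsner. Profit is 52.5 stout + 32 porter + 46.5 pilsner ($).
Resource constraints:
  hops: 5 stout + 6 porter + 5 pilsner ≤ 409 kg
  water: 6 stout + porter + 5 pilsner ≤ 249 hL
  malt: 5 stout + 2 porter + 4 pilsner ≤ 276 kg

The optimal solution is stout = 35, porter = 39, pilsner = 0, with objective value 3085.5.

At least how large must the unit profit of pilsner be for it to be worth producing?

Binding: hops and water. Non-binding: malt (23 unused).
Since malt is not tight, its dual is 0.
From A_Bᵀ y = c: 5·y_hops + 6·y_water = 52.5; 6·y_hops + 1·y_water = 32.
Solving: y_hops = 4.5, y_water = 5.
pilsner enters the basis when its profit ≥ yᵀa₃ = 4.5·5 + 5·5 = 47.5.

47.5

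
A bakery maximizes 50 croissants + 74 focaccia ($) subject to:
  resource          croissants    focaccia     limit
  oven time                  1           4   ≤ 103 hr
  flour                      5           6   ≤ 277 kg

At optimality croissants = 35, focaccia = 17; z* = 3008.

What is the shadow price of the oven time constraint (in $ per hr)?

Both oven time and flour are binding at x*.
The binding rows give the dual system: 1·y_oven time + 5·y_flour = 50 and 4·y_oven time + 6·y_flour = 74.
→ y_oven time = 5 and y_flour = 9.
Shadow price of oven time = 5.

5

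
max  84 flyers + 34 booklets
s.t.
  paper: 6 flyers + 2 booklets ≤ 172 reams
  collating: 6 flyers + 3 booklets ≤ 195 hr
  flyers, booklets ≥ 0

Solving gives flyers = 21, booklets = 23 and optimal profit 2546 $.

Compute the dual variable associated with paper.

Check each constraint at x*: paper 172/172 (tight); collating 195/195 (tight).
From A_Bᵀ y = c: 6·y_paper + 6·y_collating = 84; 2·y_paper + 3·y_collating = 34.
This yields shadow prices y_paper = 8, y_collating = 6.
Shadow price of paper = 8.

8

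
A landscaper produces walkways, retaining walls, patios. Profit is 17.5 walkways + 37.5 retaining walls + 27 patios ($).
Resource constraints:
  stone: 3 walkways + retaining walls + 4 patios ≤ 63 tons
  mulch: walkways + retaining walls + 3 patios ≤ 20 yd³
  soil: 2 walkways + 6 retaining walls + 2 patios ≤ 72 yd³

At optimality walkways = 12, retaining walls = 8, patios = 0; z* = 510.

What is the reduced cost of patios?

-5.5

Binding: mulch and soil. Non-binding: stone (19 unused).
By complementary slackness, y = 0 for the non-binding constraint.
Dual feasibility on the basic columns requires 1·y_mulch + 2·y_soil = 17.5, 1·y_mulch + 6·y_soil = 37.5.
→ y_mulch = 7.5 and y_soil = 5.
Reduced cost of patios: c₃ − yᵀa₃ = 27 − (7.5·3 + 5·2) = 27 − 32.5 = -5.5.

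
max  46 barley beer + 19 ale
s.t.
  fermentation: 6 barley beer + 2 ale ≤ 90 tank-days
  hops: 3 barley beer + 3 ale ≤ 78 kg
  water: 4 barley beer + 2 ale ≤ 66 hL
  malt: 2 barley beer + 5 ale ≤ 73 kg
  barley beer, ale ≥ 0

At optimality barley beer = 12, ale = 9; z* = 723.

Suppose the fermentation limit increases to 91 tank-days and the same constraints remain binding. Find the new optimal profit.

At the optimum: fermentation uses 90 of 90 (binding); hops uses 63 of 78 (slack = 15); water uses 66 of 66 (binding); malt uses 69 of 73 (slack = 4).
By complementary slackness, y = 0 for the non-binding constraints.
Dual feasibility on the basic columns requires 6·y_fermentation + 4·y_water = 46, 2·y_fermentation + 2·y_water = 19.
This yields shadow prices y_fermentation = 4, y_water = 5.5.
Δz = y_fermentation·Δb = 4 × (1) = 4, so new z* = 723 + 4 = 727.

727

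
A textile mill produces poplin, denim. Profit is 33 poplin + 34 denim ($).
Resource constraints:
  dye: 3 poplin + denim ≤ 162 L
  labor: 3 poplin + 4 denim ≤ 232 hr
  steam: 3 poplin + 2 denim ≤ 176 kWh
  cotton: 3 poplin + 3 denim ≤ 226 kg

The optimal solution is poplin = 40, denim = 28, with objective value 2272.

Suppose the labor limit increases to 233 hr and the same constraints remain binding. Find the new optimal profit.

Check each constraint at x*: dye 148/162 (slack 14); labor 232/232 (tight); steam 176/176 (tight); cotton 204/226 (slack 22).
Slack constraints have shadow price 0 (complementary slackness).
The binding rows give the dual system: 3·y_labor + 3·y_steam = 33 and 4·y_labor + 2·y_steam = 34.
This yields shadow prices y_labor = 6, y_steam = 5.
Δz = y_labor·Δb = 6 × (1) = 6, so new z* = 2272 + 6 = 2278.

2278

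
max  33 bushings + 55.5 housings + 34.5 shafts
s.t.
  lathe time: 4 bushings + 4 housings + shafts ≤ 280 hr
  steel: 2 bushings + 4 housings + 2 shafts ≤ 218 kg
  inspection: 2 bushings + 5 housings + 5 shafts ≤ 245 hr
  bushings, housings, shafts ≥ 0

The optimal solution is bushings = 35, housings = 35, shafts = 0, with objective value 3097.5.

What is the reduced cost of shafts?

-7.5

Binding: lathe time and inspection. Non-binding: steel (8 unused).
Slack constraints have shadow price 0 (complementary slackness).
The binding rows give the dual system: 4·y_lathe time + 2·y_inspection = 33 and 4·y_lathe time + 5·y_inspection = 55.5.
This yields shadow prices y_lathe time = 4.5, y_inspection = 7.5.
Reduced cost of shafts: c₃ − yᵀa₃ = 34.5 − (4.5·1 + 7.5·5) = 34.5 − 42 = -7.5.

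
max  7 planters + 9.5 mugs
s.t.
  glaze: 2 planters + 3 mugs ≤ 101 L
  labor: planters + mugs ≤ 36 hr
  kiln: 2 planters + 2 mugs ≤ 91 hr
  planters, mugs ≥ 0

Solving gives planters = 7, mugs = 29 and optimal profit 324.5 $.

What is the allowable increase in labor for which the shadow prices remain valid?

Binding constraints: glaze, labor. The basis is B = [[2,3],[1,1]] with det -1.
Per unit increase in labor, x* moves by d = (3, -2).
The basis stays optimal until kiln becomes binding; allowable increase = 9.5 hr.

9.5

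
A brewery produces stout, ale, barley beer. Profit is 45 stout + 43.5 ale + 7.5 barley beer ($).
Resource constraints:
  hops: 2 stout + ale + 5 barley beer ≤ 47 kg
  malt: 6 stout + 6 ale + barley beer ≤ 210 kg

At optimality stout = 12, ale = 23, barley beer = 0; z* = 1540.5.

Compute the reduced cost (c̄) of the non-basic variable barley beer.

Both hops and malt are binding at x*.
From A_Bᵀ y = c: 2·y_hops + 6·y_malt = 45; 1·y_hops + 6·y_malt = 43.5.
Solving: y_hops = 1.5, y_malt = 7.
Reduced cost of barley beer: c₃ − yᵀa₃ = 7.5 − (1.5·5 + 7·1) = 7.5 − 14.5 = -7.

-7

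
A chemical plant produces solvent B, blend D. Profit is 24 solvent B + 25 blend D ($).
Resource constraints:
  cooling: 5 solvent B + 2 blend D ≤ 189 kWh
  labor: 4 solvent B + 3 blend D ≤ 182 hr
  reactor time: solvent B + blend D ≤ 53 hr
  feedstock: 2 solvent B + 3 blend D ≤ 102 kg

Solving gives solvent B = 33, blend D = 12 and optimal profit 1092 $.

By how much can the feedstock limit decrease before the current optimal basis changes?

Binding constraints: cooling, feedstock. The basis is B = [[5,2],[2,3]] with det 11.
Per unit decrease in feedstock, x* moves by d = (0.1818, -0.4545).
The basis stays optimal until blend D reaches 0; allowable decrease = 26.4 kg.

26.4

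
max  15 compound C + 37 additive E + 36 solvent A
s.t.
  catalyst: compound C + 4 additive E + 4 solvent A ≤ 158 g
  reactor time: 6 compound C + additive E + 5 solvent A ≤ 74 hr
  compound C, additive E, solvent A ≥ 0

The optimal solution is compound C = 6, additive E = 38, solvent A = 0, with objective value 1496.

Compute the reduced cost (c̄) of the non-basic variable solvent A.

At the optimum: catalyst uses 158 of 158 (binding); reactor time uses 74 of 74 (binding).
Dual feasibility on the basic columns requires 1·y_catalyst + 6·y_reactor time = 15, 4·y_catalyst + 1·y_reactor time = 37.
→ y_catalyst = 9 and y_reactor time = 1.
Reduced cost of solvent A: c₃ − yᵀa₃ = 36 − (9·4 + 1·5) = 36 − 41 = -5.

-5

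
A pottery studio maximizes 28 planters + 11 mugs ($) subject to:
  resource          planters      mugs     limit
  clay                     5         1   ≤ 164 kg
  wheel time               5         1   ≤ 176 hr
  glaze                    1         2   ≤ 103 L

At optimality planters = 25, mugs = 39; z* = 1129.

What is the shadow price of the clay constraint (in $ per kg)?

5

Binding: clay and glaze. Non-binding: wheel time (12 unused).
Slack constraints have shadow price 0 (complementary slackness).
Dual feasibility on the basic columns requires 5·y_clay + 1·y_glaze = 28, 1·y_clay + 2·y_glaze = 11.
→ y_clay = 5 and y_glaze = 3.
Shadow price of clay = 5.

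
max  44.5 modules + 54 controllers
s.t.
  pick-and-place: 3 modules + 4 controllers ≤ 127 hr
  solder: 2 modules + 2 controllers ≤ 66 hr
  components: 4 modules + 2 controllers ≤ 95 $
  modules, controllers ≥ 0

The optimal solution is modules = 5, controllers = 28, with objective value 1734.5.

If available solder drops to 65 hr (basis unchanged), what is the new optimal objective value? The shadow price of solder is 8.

Δb = -1, so new z* = 1734.5 + (8)·(-1) = 1734.5 − 8 = 1726.5.

1726.5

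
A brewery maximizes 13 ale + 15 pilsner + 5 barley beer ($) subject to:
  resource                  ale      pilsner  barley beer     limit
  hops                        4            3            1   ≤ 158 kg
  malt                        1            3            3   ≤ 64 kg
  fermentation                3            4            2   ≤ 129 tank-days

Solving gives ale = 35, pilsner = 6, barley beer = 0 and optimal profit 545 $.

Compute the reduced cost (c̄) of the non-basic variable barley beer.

-2

At the optimum: hops uses 158 of 158 (binding); malt uses 53 of 64 (slack = 11); fermentation uses 129 of 129 (binding).
Since malt is not tight, its dual is 0.
From A_Bᵀ y = c: 4·y_hops + 3·y_fermentation = 13; 3·y_hops + 4·y_fermentation = 15.
→ y_hops = 1 and y_fermentation = 3.
Reduced cost of barley beer: c₃ − yᵀa₃ = 5 − (1·1 + 3·2) = 5 − 7 = -2.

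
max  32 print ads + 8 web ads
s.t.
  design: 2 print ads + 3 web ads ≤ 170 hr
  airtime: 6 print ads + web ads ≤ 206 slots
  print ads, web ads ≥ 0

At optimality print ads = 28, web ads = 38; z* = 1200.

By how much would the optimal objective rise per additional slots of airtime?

At the optimum: design uses 170 of 170 (binding); airtime uses 206 of 206 (binding).
The binding rows give the dual system: 2·y_design + 6·y_airtime = 32 and 3·y_design + 1·y_airtime = 8.
Solving: y_design = 1, y_airtime = 5.
Shadow price of airtime = 5.

5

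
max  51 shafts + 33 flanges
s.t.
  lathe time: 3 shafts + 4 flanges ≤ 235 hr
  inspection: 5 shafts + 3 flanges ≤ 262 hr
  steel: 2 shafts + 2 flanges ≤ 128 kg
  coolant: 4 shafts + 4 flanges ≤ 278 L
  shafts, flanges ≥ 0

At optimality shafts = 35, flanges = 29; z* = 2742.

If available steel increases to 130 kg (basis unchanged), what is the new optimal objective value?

At the optimum: lathe time uses 221 of 235 (slack = 14); inspection uses 262 of 262 (binding); steel uses 128 of 128 (binding); coolant uses 256 of 278 (slack = 22).
By complementary slackness, y = 0 for the non-binding constraints.
Dual feasibility on the basic columns requires 5·y_inspection + 2·y_steel = 51, 3·y_inspection + 2·y_steel = 33.
This yields shadow prices y_inspection = 9, y_steel = 3.
Δz = y_steel·Δb = 3 × (2) = 6, so new z* = 2742 + 6 = 2748.

2748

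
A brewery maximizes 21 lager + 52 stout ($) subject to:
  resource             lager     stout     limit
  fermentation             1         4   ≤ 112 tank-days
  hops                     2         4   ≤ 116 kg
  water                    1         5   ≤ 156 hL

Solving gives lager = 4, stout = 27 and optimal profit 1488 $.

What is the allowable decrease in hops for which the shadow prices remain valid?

4

Binding constraints: fermentation, hops. The basis is B = [[1,4],[2,4]] with det -4.
Per unit decrease in hops, x* moves by d = (-1, 0.25).
The basis stays optimal until lager reaches 0; allowable decrease = 4 kg.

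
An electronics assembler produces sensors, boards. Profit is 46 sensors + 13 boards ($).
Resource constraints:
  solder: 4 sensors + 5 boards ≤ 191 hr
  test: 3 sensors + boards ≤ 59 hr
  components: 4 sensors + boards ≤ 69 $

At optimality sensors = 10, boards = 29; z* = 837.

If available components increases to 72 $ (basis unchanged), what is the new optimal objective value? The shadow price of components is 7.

858

Δb = 3, so new z* = 837 + (7)·(3) = 837 + 21 = 858.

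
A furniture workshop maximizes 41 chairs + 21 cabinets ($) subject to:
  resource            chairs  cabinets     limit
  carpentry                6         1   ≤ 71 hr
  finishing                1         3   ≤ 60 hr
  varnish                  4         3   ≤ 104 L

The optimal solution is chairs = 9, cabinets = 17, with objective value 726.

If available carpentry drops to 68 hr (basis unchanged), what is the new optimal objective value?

Check each constraint at x*: carpentry 71/71 (tight); finishing 60/60 (tight); varnish 87/104 (slack 17).
Slack constraints have shadow price 0 (complementary slackness).
The binding rows give the dual system: 6·y_carpentry + 1·y_finishing = 41 and 1·y_carpentry + 3·y_finishing = 21.
This yields shadow prices y_carpentry = 6, y_finishing = 5.
Δz = y_carpentry·Δb = 6 × (-3) = -18, so new z* = 726 − 18 = 708.

708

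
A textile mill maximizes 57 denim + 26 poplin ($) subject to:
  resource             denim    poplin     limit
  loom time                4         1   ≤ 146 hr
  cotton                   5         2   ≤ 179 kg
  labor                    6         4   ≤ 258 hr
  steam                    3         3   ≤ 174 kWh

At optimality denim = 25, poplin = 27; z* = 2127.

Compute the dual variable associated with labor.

2

At the optimum: loom time uses 127 of 146 (slack = 19); cotton uses 179 of 179 (binding); labor uses 258 of 258 (binding); steam uses 156 of 174 (slack = 18).
By complementary slackness, y = 0 for the non-binding constraints.
The binding rows give the dual system: 5·y_cotton + 6·y_labor = 57 and 2·y_cotton + 4·y_labor = 26.
→ y_cotton = 9 and y_labor = 2.
Shadow price of labor = 2.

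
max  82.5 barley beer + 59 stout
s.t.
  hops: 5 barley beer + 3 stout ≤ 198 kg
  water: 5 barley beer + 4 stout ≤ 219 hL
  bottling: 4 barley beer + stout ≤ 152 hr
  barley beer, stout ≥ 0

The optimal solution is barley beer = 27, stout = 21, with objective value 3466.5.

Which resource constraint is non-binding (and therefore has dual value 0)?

bottling

hops: 198/198 (binding)
water: 219/219 (binding)
bottling: 129/152 (slack 23)
By complementary slackness, a constraint with positive slack has shadow price 0 → bottling.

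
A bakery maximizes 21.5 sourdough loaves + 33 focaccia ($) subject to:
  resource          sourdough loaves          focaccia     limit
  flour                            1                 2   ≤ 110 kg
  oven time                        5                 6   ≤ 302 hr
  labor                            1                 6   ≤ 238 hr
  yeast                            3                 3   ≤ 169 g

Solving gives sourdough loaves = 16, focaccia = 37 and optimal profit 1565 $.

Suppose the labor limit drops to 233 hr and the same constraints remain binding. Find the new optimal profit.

Check each constraint at x*: flour 90/110 (slack 20); oven time 302/302 (tight); labor 238/238 (tight); yeast 159/169 (slack 10).
By complementary slackness, y = 0 for the non-binding constraints.
From A_Bᵀ y = c: 5·y_oven time + 1·y_labor = 21.5; 6·y_oven time + 6·y_labor = 33.
→ y_oven time = 4 and y_labor = 1.5.
Δz = y_labor·Δb = 1.5 × (-5) = -7.5, so new z* = 1565 − 7.5 = 1557.5.

1557.5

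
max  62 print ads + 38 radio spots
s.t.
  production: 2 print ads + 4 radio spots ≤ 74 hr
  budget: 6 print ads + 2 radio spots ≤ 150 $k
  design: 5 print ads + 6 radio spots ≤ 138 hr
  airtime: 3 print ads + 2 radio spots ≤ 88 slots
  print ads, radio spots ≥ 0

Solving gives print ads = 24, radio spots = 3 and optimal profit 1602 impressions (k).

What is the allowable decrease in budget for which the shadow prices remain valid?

45.5

Binding constraints: budget, design. The basis is B = [[6,2],[5,6]] with det 26.
Per unit decrease in budget, x* moves by d = (-0.2308, 0.1923).
The basis stays optimal until production becomes binding; allowable decrease = 45.5 $k.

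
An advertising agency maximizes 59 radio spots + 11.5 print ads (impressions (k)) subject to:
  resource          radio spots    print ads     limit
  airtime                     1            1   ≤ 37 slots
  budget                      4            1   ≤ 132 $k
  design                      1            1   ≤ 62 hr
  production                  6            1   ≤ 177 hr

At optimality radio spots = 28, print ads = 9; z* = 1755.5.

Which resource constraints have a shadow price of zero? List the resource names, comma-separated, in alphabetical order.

budget, design

airtime: 37/37 (binding)
budget: 121/132 (slack 11)
design: 37/62 (slack 25)
production: 177/177 (binding)
By complementary slackness, a constraint with positive slack has shadow price 0 → budget, design.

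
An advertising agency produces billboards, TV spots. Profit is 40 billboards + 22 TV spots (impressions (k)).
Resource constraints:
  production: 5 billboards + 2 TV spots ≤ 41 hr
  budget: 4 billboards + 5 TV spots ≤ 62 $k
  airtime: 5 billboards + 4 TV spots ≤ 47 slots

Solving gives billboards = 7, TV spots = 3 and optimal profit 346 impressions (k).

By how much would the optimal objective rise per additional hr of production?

5

Check each constraint at x*: production 41/41 (tight); budget 43/62 (slack 19); airtime 47/47 (tight).
By complementary slackness, y = 0 for the non-binding constraint.
From A_Bᵀ y = c: 5·y_production + 5·y_airtime = 40; 2·y_production + 4·y_airtime = 22.
Solving: y_production = 5, y_airtime = 3.
Shadow price of production = 5.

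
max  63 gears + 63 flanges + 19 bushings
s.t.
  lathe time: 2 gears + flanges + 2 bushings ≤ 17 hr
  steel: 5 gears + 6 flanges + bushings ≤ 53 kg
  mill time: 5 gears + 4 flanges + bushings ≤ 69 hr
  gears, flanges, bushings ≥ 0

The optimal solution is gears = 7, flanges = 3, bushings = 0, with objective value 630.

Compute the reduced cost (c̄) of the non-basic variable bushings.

Check each constraint at x*: lathe time 17/17 (tight); steel 53/53 (tight); mill time 47/69 (slack 22).
Since mill time is not tight, its dual is 0.
The binding rows give the dual system: 2·y_lathe time + 5·y_steel = 63 and 1·y_lathe time + 6·y_steel = 63.
→ y_lathe time = 9 and y_steel = 9.
Reduced cost of bushings: c₃ − yᵀa₃ = 19 − (9·2 + 9·1) = 19 − 27 = -8.

-8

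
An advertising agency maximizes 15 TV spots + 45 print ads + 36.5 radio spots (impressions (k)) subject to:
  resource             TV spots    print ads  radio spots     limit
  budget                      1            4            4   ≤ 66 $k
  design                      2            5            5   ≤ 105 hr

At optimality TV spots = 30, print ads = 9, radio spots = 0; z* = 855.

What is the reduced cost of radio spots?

At the optimum: budget uses 66 of 66 (binding); design uses 105 of 105 (binding).
Dual feasibility on the basic columns requires 1·y_budget + 2·y_design = 15, 4·y_budget + 5·y_design = 45.
Solving: y_budget = 5, y_design = 5.
Reduced cost of radio spots: c₃ − yᵀa₃ = 36.5 − (5·4 + 5·5) = 36.5 − 45 = -8.5.

-8.5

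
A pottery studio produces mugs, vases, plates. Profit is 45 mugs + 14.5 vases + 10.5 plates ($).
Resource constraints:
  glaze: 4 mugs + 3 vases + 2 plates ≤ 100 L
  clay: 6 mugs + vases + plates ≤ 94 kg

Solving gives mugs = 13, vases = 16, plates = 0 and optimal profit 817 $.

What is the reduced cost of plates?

-1

Both glaze and clay are binding at x*.
The binding rows give the dual system: 4·y_glaze + 6·y_clay = 45 and 3·y_glaze + 1·y_clay = 14.5.
→ y_glaze = 3 and y_clay = 5.5.
Reduced cost of plates: c₃ − yᵀa₃ = 10.5 − (3·2 + 5.5·1) = 10.5 − 11.5 = -1.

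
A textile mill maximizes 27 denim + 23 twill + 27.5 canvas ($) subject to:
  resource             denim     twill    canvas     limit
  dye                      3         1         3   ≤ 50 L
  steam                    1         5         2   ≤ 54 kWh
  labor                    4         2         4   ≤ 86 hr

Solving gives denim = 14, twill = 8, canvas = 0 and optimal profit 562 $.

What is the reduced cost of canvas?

Binding: dye and steam. Non-binding: labor (14 unused).
By complementary slackness, y = 0 for the non-binding constraint.
The binding rows give the dual system: 3·y_dye + 1·y_steam = 27 and 1·y_dye + 5·y_steam = 23.
Solving: y_dye = 8, y_steam = 3.
Reduced cost of canvas: c₃ − yᵀa₃ = 27.5 − (8·3 + 3·2) = 27.5 − 30 = -2.5.

-2.5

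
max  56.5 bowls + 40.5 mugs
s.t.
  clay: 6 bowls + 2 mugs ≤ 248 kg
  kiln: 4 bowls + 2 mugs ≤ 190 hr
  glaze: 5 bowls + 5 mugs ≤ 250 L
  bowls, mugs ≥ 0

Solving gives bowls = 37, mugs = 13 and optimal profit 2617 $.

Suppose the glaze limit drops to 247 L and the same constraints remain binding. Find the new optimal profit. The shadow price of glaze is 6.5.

Δb = -3, so new z* = 2617 + (6.5)·(-3) = 2617 − 19.5 = 2597.5.

2597.5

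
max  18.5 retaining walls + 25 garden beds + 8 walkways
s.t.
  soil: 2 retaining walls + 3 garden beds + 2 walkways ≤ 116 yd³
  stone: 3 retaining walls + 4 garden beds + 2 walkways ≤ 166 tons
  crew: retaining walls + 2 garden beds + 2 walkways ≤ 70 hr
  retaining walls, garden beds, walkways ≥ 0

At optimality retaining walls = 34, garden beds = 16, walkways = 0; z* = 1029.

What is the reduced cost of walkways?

At the optimum: soil uses 116 of 116 (binding); stone uses 166 of 166 (binding); crew uses 66 of 70 (slack = 4).
Since crew is not tight, its dual is 0.
From A_Bᵀ y = c: 2·y_soil + 3·y_stone = 18.5; 3·y_soil + 4·y_stone = 25.
Solving: y_soil = 1, y_stone = 5.5.
Reduced cost of walkways: c₃ − yᵀa₃ = 8 − (1·2 + 5.5·2) = 8 − 13 = -5.

-5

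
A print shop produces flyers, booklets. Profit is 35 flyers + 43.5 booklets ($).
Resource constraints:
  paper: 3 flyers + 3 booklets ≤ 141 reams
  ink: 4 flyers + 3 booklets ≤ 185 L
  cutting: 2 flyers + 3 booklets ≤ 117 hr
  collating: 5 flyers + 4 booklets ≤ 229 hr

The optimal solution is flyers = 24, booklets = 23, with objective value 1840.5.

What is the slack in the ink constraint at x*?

ink used = 4·24 + 3·23 = 165; slack = 185 − 165 = 20.

20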